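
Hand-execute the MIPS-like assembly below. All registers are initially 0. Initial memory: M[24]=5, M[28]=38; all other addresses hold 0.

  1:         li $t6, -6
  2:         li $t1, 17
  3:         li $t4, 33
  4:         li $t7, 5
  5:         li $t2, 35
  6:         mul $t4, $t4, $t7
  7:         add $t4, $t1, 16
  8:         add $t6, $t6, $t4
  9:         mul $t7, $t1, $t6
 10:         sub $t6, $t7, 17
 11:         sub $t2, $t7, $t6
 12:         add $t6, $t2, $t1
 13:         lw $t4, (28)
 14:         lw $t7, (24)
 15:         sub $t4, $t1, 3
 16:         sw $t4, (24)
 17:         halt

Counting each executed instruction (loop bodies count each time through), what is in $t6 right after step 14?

34

after li $t6, -6: $t6=-6
after li $t1, 17: $t1=17
after li $t4, 33: $t4=33
after li $t7, 5: $t7=5
after li $t2, 35: $t2=35
after mul $t4, $t4, $t7: $t4=33*5=165
after add $t4, $t1, 16: $t4=17+16=33
after add $t6, $t6, $t4: $t6=(-6)+33=27
after mul $t7, $t1, $t6: $t7=17*27=459
after sub $t6, $t7, 17: $t6=459-17=442
after sub $t2, $t7, $t6: $t2=459-442=17
after add $t6, $t2, $t1: $t6=17+17=34
after lw $t4, (28): $t4=M[28]=38
after lw $t7, (24): $t7=M[24]=5
After step 14: $t6 = 34.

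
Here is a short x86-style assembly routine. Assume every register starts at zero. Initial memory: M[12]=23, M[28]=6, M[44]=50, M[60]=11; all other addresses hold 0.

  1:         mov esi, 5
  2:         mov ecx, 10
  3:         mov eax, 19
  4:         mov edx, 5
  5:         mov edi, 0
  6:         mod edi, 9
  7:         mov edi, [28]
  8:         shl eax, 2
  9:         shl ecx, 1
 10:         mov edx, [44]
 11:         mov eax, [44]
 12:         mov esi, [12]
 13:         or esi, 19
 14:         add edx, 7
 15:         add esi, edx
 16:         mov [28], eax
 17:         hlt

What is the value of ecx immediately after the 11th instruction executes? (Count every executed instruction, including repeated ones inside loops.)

esi=5
ecx=10
eax=19
edx=5
edi=0
edi=0%9=0
edi=M[28]=6
eax=19<<2=76
ecx=10<<1=20
edx=M[44]=50
eax=M[44]=50
After step 11: ecx = 20.

20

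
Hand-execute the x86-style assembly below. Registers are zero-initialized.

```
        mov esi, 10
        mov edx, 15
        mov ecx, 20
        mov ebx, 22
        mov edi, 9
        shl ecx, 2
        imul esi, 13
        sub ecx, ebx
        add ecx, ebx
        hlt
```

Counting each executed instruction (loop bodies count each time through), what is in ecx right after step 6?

after mov esi, 10: esi=10
after mov edx, 15: edx=15
after mov ecx, 20: ecx=20
after mov ebx, 22: ebx=22
after mov edi, 9: edi=9
after shl ecx, 2: ecx=20<<2=80
After step 6: ecx = 80.

80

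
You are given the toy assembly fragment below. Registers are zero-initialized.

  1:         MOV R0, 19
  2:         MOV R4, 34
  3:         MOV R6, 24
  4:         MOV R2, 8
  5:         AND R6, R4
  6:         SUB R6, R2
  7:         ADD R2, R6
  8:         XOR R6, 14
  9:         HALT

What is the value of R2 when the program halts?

0

R0=19
R4=34
R6=24
R2=8
R6=24&34=0
R6=0-8=-8
R2=8+(-8)=0
R6=(-8)^14=-10
halt.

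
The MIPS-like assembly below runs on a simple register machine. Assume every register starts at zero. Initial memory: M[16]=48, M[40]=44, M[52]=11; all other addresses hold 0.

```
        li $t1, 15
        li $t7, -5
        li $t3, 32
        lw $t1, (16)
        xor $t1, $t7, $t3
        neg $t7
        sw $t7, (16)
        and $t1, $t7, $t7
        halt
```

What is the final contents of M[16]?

5

li $t1, 15 → $t1=15
li $t7, -5 → $t7=-5
li $t3, 32 → $t3=32
lw $t1, (16) → $t1=M[16]=48
xor $t1, $t7, $t3 → $t1=(-5)^32=-37
neg $t7 → $t7=-(-5)=5
sw $t7, (16) → M[16]=5
and $t1, $t7, $t7 → $t1=5&5=5
halt.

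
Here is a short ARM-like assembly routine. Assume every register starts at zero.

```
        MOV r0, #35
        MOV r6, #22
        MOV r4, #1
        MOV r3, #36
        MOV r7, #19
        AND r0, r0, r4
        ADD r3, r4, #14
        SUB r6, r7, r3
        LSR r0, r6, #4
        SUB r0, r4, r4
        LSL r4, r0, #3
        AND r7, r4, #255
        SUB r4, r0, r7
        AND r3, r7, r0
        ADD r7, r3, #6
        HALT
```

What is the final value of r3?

0

MOV r0, #35 → r0=35
MOV r6, #22 → r6=22
MOV r4, #1 → r4=1
MOV r3, #36 → r3=36
MOV r7, #19 → r7=19
AND r0, r0, r4 → r0=35&1=1
ADD r3, r4, #14 → r3=1+14=15
SUB r6, r7, r3 → r6=19-15=4
LSR r0, r6, #4 → r0=4>>4=0
SUB r0, r4, r4 → r0=1-1=0
LSL r4, r0, #3 → r4=0<<3=0
AND r7, r4, #255 → r7=0&255=0
SUB r4, r0, r7 → r4=0-0=0
AND r3, r7, r0 → r3=0&0=0
ADD r7, r3, #6 → r7=0+6=6
halt.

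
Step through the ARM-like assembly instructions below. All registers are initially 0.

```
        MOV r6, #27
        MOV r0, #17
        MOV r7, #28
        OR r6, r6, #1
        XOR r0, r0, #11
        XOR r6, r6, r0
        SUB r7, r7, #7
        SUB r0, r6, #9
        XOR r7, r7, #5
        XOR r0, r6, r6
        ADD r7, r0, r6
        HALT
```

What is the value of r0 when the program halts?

MOV r6, #27 → r6=27
MOV r0, #17 → r0=17
MOV r7, #28 → r7=28
OR r6, r6, #1 → r6=27|1=27
XOR r0, r0, #11 → r0=17^11=26
XOR r6, r6, r0 → r6=27^26=1
SUB r7, r7, #7 → r7=28-7=21
SUB r0, r6, #9 → r0=1-9=-8
XOR r7, r7, #5 → r7=21^5=16
XOR r0, r6, r6 → r0=1^1=0
ADD r7, r0, r6 → r7=0+1=1
halt.

0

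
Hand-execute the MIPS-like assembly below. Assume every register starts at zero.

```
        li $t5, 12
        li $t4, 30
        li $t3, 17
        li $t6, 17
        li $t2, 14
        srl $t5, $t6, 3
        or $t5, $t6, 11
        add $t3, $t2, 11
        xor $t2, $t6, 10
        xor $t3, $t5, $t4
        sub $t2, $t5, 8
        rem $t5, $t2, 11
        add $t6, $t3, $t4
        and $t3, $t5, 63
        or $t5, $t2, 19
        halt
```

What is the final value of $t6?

after li $t5, 12: $t5=12
after li $t4, 30: $t4=30
after li $t3, 17: $t3=17
after li $t6, 17: $t6=17
after li $t2, 14: $t2=14
after srl $t5, $t6, 3: $t5=17>>3=2
after or $t5, $t6, 11: $t5=17|11=27
after add $t3, $t2, 11: $t3=14+11=25
after xor $t2, $t6, 10: $t2=17^10=27
after xor $t3, $t5, $t4: $t3=27^30=5
after sub $t2, $t5, 8: $t2=27-8=19
after rem $t5, $t2, 11: $t5=19%11=8
after add $t6, $t3, $t4: $t6=5+30=35
after and $t3, $t5, 63: $t3=8&63=8
after or $t5, $t2, 19: $t5=19|19=19
halt.

35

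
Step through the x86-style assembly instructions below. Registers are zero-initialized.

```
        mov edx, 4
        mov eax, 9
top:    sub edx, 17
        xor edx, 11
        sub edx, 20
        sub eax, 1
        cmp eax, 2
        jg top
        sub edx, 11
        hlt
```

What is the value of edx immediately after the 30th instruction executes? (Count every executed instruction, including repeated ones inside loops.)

-156

edx=4
eax=9
edx=4-17=-13
edx=(-13)^11=-8
edx=(-8)-20=-28
eax=9-1=8
cmp eax, 2  (cmp 8,2)
jg top: taken
edx=(-28)-17=-45
edx=(-45)^11=-40
edx=(-40)-20=-60
eax=8-1=7
cmp eax, 2  (cmp 7,2)
jg top: taken
edx=(-60)-17=-77
edx=(-77)^11=-72
edx=(-72)-20=-92
eax=7-1=6
cmp eax, 2  (cmp 6,2)
jg top: taken
edx=(-92)-17=-109
edx=(-109)^11=-104
edx=(-104)-20=-124
eax=6-1=5
cmp eax, 2  (cmp 5,2)
jg top: taken
edx=(-124)-17=-141
edx=(-141)^11=-136
edx=(-136)-20=-156
eax=5-1=4
After step 30: edx = -156.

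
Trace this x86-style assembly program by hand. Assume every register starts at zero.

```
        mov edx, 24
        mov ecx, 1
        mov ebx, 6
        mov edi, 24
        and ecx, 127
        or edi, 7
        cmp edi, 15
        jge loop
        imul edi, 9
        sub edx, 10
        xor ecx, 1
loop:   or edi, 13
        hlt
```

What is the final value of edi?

edx=24
ecx=1
ebx=6
edi=24
ecx=1&127=1
edi=24|7=31
cmp edi, 15  (cmp 31,15)
jge loop: taken
edi=31|13=31
halt.

31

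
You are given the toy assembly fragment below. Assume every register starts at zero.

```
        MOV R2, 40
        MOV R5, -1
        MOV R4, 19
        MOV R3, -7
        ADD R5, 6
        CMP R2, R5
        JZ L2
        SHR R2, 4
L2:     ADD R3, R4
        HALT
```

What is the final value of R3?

12

MOV R2, 40 → R2=40
MOV R5, -1 → R5=-1
MOV R4, 19 → R4=19
MOV R3, -7 → R3=-7
ADD R5, 6 → R5=(-1)+6=5
CMP R2, R5  (cmp 40,5)
JZ L2: not taken
SHR R2, 4 → R2=40>>4=2
ADD R3, R4 → R3=(-7)+19=12
halt.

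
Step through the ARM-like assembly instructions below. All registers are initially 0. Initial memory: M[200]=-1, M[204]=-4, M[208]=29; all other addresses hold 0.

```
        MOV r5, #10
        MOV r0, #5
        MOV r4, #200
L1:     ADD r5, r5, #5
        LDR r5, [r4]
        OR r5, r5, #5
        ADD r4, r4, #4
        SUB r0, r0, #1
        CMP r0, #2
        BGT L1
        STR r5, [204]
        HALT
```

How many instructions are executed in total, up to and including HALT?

r5=10
r0=5
r4=200
r5=10+5=15
r5=M[200]=-1
r5=(-1)|5=-1
r4=200+4=204
r0=5-1=4
CMP r0, #2  (cmp 4,2)
BGT L1: taken
r5=(-1)+5=4
r5=M[204]=-4
r5=(-4)|5=-3
r4=204+4=208
r0=4-1=3
CMP r0, #2  (cmp 3,2)
BGT L1: taken
r5=(-3)+5=2
r5=M[208]=29
r5=29|5=29
r4=208+4=212
r0=3-1=2
CMP r0, #2  (cmp 2,2)
BGT L1: not taken
STR r5, [204] → M[204]=29
halt.
Total executed instructions: 26.

26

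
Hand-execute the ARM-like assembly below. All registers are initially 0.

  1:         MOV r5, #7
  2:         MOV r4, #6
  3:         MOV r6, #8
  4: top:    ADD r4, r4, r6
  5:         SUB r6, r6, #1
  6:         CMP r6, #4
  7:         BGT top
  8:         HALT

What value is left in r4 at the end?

r5=7
r4=6
r6=8
r4=6+8=14
r6=8-1=7
CMP r6, #4  (cmp 7,4)
BGT top: taken
r4=14+7=21
r6=7-1=6
CMP r6, #4  (cmp 6,4)
BGT top: taken
r4=21+6=27
r6=6-1=5
CMP r6, #4  (cmp 5,4)
BGT top: taken
r4=27+5=32
r6=5-1=4
CMP r6, #4  (cmp 4,4)
BGT top: not taken
halt.

32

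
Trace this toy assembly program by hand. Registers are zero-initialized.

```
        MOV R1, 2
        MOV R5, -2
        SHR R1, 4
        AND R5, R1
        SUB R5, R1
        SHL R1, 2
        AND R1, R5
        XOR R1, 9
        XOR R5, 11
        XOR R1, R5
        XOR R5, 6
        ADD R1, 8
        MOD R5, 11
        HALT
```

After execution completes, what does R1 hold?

10

MOV R1, 2 → R1=2
MOV R5, -2 → R5=-2
SHR R1, 4 → R1=2>>4=0
AND R5, R1 → R5=(-2)&0=0
SUB R5, R1 → R5=0-0=0
SHL R1, 2 → R1=0<<2=0
AND R1, R5 → R1=0&0=0
XOR R1, 9 → R1=0^9=9
XOR R5, 11 → R5=0^11=11
XOR R1, R5 → R1=9^11=2
XOR R5, 6 → R5=11^6=13
ADD R1, 8 → R1=2+8=10
MOD R5, 11 → R5=13%11=2
halt.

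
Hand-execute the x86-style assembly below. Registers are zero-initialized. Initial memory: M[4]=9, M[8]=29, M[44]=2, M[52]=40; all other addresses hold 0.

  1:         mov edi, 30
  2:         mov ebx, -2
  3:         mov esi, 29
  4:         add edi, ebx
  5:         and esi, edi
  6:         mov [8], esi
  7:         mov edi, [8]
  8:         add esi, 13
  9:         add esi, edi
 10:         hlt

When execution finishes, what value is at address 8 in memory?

28

mov edi, 30 → edi=30
mov ebx, -2 → ebx=-2
mov esi, 29 → esi=29
add edi, ebx → edi=30+(-2)=28
and esi, edi → esi=29&28=28
mov [8], esi → M[8]=28
mov edi, [8] → edi=M[8]=28
add esi, 13 → esi=28+13=41
add esi, edi → esi=41+28=69
halt.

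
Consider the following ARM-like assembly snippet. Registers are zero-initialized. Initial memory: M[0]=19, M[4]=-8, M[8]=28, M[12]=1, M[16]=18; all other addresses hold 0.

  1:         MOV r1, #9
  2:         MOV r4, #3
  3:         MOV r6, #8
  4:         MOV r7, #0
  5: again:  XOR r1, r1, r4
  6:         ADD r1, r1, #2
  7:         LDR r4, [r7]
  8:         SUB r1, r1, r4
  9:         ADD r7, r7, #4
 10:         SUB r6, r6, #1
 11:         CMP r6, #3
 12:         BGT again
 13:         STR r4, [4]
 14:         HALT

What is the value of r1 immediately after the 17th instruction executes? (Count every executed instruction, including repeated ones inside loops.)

-12

after MOV r1, #9: r1=9
after MOV r4, #3: r4=3
after MOV r6, #8: r6=8
after MOV r7, #0: r7=0
after XOR r1, r1, r4: r1=9^3=10
after ADD r1, r1, #2: r1=10+2=12
after LDR r4, [r7]: r4=M[0]=19
after SUB r1, r1, r4: r1=12-19=-7
after ADD r7, r7, #4: r7=0+4=4
after SUB r6, r6, #1: r6=8-1=7
CMP r6, #3  (cmp 7,3)
BGT again: taken
after XOR r1, r1, r4: r1=(-7)^19=-22
after ADD r1, r1, #2: r1=(-22)+2=-20
after LDR r4, [r7]: r4=M[4]=-8
after SUB r1, r1, r4: r1=(-20)-(-8)=-12
after ADD r7, r7, #4: r7=4+4=8
After step 17: r1 = -12.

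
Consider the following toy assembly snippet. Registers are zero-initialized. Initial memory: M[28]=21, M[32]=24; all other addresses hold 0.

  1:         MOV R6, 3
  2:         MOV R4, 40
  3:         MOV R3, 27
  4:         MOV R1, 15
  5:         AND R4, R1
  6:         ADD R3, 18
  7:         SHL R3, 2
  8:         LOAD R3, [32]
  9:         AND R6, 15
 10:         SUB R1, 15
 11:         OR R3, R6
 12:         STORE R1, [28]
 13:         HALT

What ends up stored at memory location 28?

after MOV R6, 3: R6=3
after MOV R4, 40: R4=40
after MOV R3, 27: R3=27
after MOV R1, 15: R1=15
after AND R4, R1: R4=40&15=8
after ADD R3, 18: R3=27+18=45
after SHL R3, 2: R3=45<<2=180
after LOAD R3, [32]: R3=M[32]=24
after AND R6, 15: R6=3&15=3
after SUB R1, 15: R1=15-15=0
after OR R3, R6: R3=24|3=27
STORE R1, [28] → M[28]=0
halt.

0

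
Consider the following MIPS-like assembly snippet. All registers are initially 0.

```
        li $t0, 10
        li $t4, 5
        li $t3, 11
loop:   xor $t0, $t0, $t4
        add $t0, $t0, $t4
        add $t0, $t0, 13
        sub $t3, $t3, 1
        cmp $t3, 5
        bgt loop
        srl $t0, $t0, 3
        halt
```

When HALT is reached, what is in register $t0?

after li $t0, 10: $t0=10
after li $t4, 5: $t4=5
after li $t3, 11: $t3=11
after xor $t0, $t0, $t4: $t0=10^5=15
after add $t0, $t0, $t4: $t0=15+5=20
after add $t0, $t0, 13: $t0=20+13=33
after sub $t3, $t3, 1: $t3=11-1=10
cmp $t3, 5  (cmp 10,5)
bgt loop: taken
after xor $t0, $t0, $t4: $t0=33^5=36
after add $t0, $t0, $t4: $t0=36+5=41
after add $t0, $t0, 13: $t0=41+13=54
after sub $t3, $t3, 1: $t3=10-1=9
cmp $t3, 5  (cmp 9,5)
bgt loop: taken
after xor $t0, $t0, $t4: $t0=54^5=51
after add $t0, $t0, $t4: $t0=51+5=56
after add $t0, $t0, 13: $t0=56+13=69
after sub $t3, $t3, 1: $t3=9-1=8
cmp $t3, 5  (cmp 8,5)
bgt loop: taken
after xor $t0, $t0, $t4: $t0=69^5=64
after add $t0, $t0, $t4: $t0=64+5=69
after add $t0, $t0, 13: $t0=69+13=82
after sub $t3, $t3, 1: $t3=8-1=7
cmp $t3, 5  (cmp 7,5)
bgt loop: taken
after xor $t0, $t0, $t4: $t0=82^5=87
after add $t0, $t0, $t4: $t0=87+5=92
after add $t0, $t0, 13: $t0=92+13=105
after sub $t3, $t3, 1: $t3=7-1=6
cmp $t3, 5  (cmp 6,5)
bgt loop: taken
after xor $t0, $t0, $t4: $t0=105^5=108
after add $t0, $t0, $t4: $t0=108+5=113
after add $t0, $t0, 13: $t0=113+13=126
after sub $t3, $t3, 1: $t3=6-1=5
cmp $t3, 5  (cmp 5,5)
bgt loop: not taken
after srl $t0, $t0, 3: $t0=126>>3=15
halt.

15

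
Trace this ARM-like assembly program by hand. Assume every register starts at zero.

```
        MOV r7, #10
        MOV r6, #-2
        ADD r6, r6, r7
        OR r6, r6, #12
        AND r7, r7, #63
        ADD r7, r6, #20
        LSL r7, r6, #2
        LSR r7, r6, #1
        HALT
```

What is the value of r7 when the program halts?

r7=10
r6=-2
r6=(-2)+10=8
r6=8|12=12
r7=10&63=10
r7=12+20=32
r7=12<<2=48
r7=12>>1=6
halt.

6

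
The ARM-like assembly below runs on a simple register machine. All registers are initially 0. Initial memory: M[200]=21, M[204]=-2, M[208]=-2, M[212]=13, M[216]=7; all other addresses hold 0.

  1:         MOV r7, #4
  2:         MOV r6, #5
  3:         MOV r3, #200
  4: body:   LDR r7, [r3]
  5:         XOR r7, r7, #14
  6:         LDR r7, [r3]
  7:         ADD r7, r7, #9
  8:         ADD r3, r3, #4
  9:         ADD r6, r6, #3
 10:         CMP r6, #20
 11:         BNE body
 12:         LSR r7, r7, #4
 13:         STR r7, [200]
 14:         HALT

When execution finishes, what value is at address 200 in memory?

after MOV r7, #4: r7=4
after MOV r6, #5: r6=5
after MOV r3, #200: r3=200
after LDR r7, [r3]: r7=M[200]=21
after XOR r7, r7, #14: r7=21^14=27
after LDR r7, [r3]: r7=M[200]=21
after ADD r7, r7, #9: r7=21+9=30
after ADD r3, r3, #4: r3=200+4=204
after ADD r6, r6, #3: r6=5+3=8
CMP r6, #20  (cmp 8,20)
BNE body: taken
after LDR r7, [r3]: r7=M[204]=-2
after XOR r7, r7, #14: r7=(-2)^14=-16
after LDR r7, [r3]: r7=M[204]=-2
after ADD r7, r7, #9: r7=(-2)+9=7
after ADD r3, r3, #4: r3=204+4=208
after ADD r6, r6, #3: r6=8+3=11
CMP r6, #20  (cmp 11,20)
BNE body: taken
after LDR r7, [r3]: r7=M[208]=-2
after XOR r7, r7, #14: r7=(-2)^14=-16
after LDR r7, [r3]: r7=M[208]=-2
after ADD r7, r7, #9: r7=(-2)+9=7
after ADD r3, r3, #4: r3=208+4=212
after ADD r6, r6, #3: r6=11+3=14
CMP r6, #20  (cmp 14,20)
BNE body: taken
after LDR r7, [r3]: r7=M[212]=13
after XOR r7, r7, #14: r7=13^14=3
after LDR r7, [r3]: r7=M[212]=13
after ADD r7, r7, #9: r7=13+9=22
after ADD r3, r3, #4: r3=212+4=216
after ADD r6, r6, #3: r6=14+3=17
CMP r6, #20  (cmp 17,20)
BNE body: taken
after LDR r7, [r3]: r7=M[216]=7
after XOR r7, r7, #14: r7=7^14=9
after LDR r7, [r3]: r7=M[216]=7
after ADD r7, r7, #9: r7=7+9=16
after ADD r3, r3, #4: r3=216+4=220
after ADD r6, r6, #3: r6=17+3=20
CMP r6, #20  (cmp 20,20)
BNE body: not taken
after LSR r7, r7, #4: r7=16>>4=1
STR r7, [200] → M[200]=1
halt.

1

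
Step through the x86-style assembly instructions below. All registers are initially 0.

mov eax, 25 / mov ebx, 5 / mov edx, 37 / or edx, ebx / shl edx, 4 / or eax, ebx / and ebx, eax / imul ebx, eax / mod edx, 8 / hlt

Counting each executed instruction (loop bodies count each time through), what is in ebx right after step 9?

145

eax=25
ebx=5
edx=37
edx=37|5=37
edx=37<<4=592
eax=25|5=29
ebx=5&29=5
ebx=5*29=145
edx=592%8=0
After step 9: ebx = 145.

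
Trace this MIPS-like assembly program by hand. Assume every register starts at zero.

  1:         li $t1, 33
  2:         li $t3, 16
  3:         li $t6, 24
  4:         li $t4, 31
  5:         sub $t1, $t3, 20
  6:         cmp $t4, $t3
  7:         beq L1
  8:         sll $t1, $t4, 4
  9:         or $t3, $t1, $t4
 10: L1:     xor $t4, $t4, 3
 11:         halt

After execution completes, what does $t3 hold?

511

li $t1, 33 → $t1=33
li $t3, 16 → $t3=16
li $t6, 24 → $t6=24
li $t4, 31 → $t4=31
sub $t1, $t3, 20 → $t1=16-20=-4
cmp $t4, $t3  (cmp 31,16)
beq L1: not taken
sll $t1, $t4, 4 → $t1=31<<4=496
or $t3, $t1, $t4 → $t3=496|31=511
xor $t4, $t4, 3 → $t4=31^3=28
halt.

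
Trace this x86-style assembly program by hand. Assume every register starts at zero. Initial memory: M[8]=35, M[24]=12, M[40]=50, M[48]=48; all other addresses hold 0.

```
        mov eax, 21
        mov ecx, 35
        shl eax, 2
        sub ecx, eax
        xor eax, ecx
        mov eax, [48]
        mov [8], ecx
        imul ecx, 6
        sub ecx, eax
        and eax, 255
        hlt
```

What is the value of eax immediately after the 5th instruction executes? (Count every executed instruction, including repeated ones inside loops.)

mov eax, 21 → eax=21
mov ecx, 35 → ecx=35
shl eax, 2 → eax=21<<2=84
sub ecx, eax → ecx=35-84=-49
xor eax, ecx → eax=84^(-49)=-101
After step 5: eax = -101.

-101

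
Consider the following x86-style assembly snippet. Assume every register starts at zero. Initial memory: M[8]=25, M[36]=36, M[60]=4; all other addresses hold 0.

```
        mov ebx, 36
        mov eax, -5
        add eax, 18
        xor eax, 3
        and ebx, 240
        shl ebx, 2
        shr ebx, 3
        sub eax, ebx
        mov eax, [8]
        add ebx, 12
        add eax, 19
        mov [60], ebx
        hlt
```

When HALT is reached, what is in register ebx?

28

ebx=36
eax=-5
eax=(-5)+18=13
eax=13^3=14
ebx=36&240=32
ebx=32<<2=128
ebx=128>>3=16
eax=14-16=-2
eax=M[8]=25
ebx=16+12=28
eax=25+19=44
mov [60], ebx → M[60]=28
halt.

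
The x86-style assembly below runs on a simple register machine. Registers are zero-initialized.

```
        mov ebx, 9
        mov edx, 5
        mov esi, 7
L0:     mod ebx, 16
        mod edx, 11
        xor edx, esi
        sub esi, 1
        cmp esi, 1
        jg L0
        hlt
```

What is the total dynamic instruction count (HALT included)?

40

after mov ebx, 9: ebx=9
after mov edx, 5: edx=5
after mov esi, 7: esi=7
after mod ebx, 16: ebx=9%16=9
after mod edx, 11: edx=5%11=5
after xor edx, esi: edx=5^7=2
after sub esi, 1: esi=7-1=6
cmp esi, 1  (cmp 6,1)
jg L0: taken
after mod ebx, 16: ebx=9%16=9
after mod edx, 11: edx=2%11=2
after xor edx, esi: edx=2^6=4
after sub esi, 1: esi=6-1=5
cmp esi, 1  (cmp 5,1)
jg L0: taken
after mod ebx, 16: ebx=9%16=9
after mod edx, 11: edx=4%11=4
after xor edx, esi: edx=4^5=1
after sub esi, 1: esi=5-1=4
cmp esi, 1  (cmp 4,1)
jg L0: taken
after mod ebx, 16: ebx=9%16=9
after mod edx, 11: edx=1%11=1
after xor edx, esi: edx=1^4=5
after sub esi, 1: esi=4-1=3
cmp esi, 1  (cmp 3,1)
jg L0: taken
after mod ebx, 16: ebx=9%16=9
after mod edx, 11: edx=5%11=5
after xor edx, esi: edx=5^3=6
after sub esi, 1: esi=3-1=2
cmp esi, 1  (cmp 2,1)
jg L0: taken
after mod ebx, 16: ebx=9%16=9
after mod edx, 11: edx=6%11=6
after xor edx, esi: edx=6^2=4
after sub esi, 1: esi=2-1=1
cmp esi, 1  (cmp 1,1)
jg L0: not taken
halt.
Total executed instructions: 40.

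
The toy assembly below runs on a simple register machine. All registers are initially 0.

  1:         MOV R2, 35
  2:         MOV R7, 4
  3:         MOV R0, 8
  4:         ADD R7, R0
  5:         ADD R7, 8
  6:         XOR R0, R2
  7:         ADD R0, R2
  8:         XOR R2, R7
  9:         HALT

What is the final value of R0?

R2=35
R7=4
R0=8
R7=4+8=12
R7=12+8=20
R0=8^35=43
R0=43+35=78
R2=35^20=55
halt.

78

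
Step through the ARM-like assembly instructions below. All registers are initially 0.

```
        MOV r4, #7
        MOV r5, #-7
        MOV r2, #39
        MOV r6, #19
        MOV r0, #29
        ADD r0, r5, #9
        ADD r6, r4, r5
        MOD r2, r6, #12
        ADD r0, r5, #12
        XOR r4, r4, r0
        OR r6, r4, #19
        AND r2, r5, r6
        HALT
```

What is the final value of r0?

after MOV r4, #7: r4=7
after MOV r5, #-7: r5=-7
after MOV r2, #39: r2=39
after MOV r6, #19: r6=19
after MOV r0, #29: r0=29
after ADD r0, r5, #9: r0=(-7)+9=2
after ADD r6, r4, r5: r6=7+(-7)=0
after MOD r2, r6, #12: r2=0%12=0
after ADD r0, r5, #12: r0=(-7)+12=5
after XOR r4, r4, r0: r4=7^5=2
after OR r6, r4, #19: r6=2|19=19
after AND r2, r5, r6: r2=(-7)&19=17
halt.

5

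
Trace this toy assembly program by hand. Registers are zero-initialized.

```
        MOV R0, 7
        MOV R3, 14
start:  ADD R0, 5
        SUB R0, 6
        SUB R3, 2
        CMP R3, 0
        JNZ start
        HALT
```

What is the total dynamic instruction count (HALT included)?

after MOV R0, 7: R0=7
after MOV R3, 14: R3=14
after ADD R0, 5: R0=7+5=12
after SUB R0, 6: R0=12-6=6
after SUB R3, 2: R3=14-2=12
CMP R3, 0  (cmp 12,0)
JNZ start: taken
after ADD R0, 5: R0=6+5=11
after SUB R0, 6: R0=11-6=5
after SUB R3, 2: R3=12-2=10
CMP R3, 0  (cmp 10,0)
JNZ start: taken
after ADD R0, 5: R0=5+5=10
after SUB R0, 6: R0=10-6=4
after SUB R3, 2: R3=10-2=8
CMP R3, 0  (cmp 8,0)
JNZ start: taken
after ADD R0, 5: R0=4+5=9
after SUB R0, 6: R0=9-6=3
after SUB R3, 2: R3=8-2=6
CMP R3, 0  (cmp 6,0)
JNZ start: taken
after ADD R0, 5: R0=3+5=8
after SUB R0, 6: R0=8-6=2
after SUB R3, 2: R3=6-2=4
CMP R3, 0  (cmp 4,0)
JNZ start: taken
after ADD R0, 5: R0=2+5=7
after SUB R0, 6: R0=7-6=1
after SUB R3, 2: R3=4-2=2
CMP R3, 0  (cmp 2,0)
JNZ start: taken
after ADD R0, 5: R0=1+5=6
after SUB R0, 6: R0=6-6=0
after SUB R3, 2: R3=2-2=0
CMP R3, 0  (cmp 0,0)
JNZ start: not taken
halt.
Total executed instructions: 38.

38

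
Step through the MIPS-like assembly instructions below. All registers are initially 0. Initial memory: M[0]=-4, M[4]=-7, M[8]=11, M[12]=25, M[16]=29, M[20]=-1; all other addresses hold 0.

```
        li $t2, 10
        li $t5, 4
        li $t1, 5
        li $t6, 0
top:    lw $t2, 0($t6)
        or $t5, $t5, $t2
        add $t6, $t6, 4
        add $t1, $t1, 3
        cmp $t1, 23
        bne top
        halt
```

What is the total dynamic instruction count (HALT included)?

li $t2, 10 → $t2=10
li $t5, 4 → $t5=4
li $t1, 5 → $t1=5
li $t6, 0 → $t6=0
lw $t2, 0($t6) → $t2=M[0]=-4
or $t5, $t5, $t2 → $t5=4|(-4)=-4
add $t6, $t6, 4 → $t6=0+4=4
add $t1, $t1, 3 → $t1=5+3=8
cmp $t1, 23  (cmp 8,23)
bne top: taken
lw $t2, 0($t6) → $t2=M[4]=-7
or $t5, $t5, $t2 → $t5=(-4)|(-7)=-3
add $t6, $t6, 4 → $t6=4+4=8
add $t1, $t1, 3 → $t1=8+3=11
cmp $t1, 23  (cmp 11,23)
bne top: taken
lw $t2, 0($t6) → $t2=M[8]=11
or $t5, $t5, $t2 → $t5=(-3)|11=-1
add $t6, $t6, 4 → $t6=8+4=12
add $t1, $t1, 3 → $t1=11+3=14
cmp $t1, 23  (cmp 14,23)
bne top: taken
lw $t2, 0($t6) → $t2=M[12]=25
or $t5, $t5, $t2 → $t5=(-1)|25=-1
add $t6, $t6, 4 → $t6=12+4=16
add $t1, $t1, 3 → $t1=14+3=17
cmp $t1, 23  (cmp 17,23)
bne top: taken
lw $t2, 0($t6) → $t2=M[16]=29
or $t5, $t5, $t2 → $t5=(-1)|29=-1
add $t6, $t6, 4 → $t6=16+4=20
add $t1, $t1, 3 → $t1=17+3=20
cmp $t1, 23  (cmp 20,23)
bne top: taken
lw $t2, 0($t6) → $t2=M[20]=-1
or $t5, $t5, $t2 → $t5=(-1)|(-1)=-1
add $t6, $t6, 4 → $t6=20+4=24
add $t1, $t1, 3 → $t1=20+3=23
cmp $t1, 23  (cmp 23,23)
bne top: not taken
halt.
Total executed instructions: 41.

41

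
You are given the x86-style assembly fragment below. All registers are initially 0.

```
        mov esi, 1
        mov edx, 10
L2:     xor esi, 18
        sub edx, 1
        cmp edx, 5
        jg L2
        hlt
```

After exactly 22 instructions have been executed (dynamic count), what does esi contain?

mov esi, 1 → esi=1
mov edx, 10 → edx=10
xor esi, 18 → esi=1^18=19
sub edx, 1 → edx=10-1=9
cmp edx, 5  (cmp 9,5)
jg L2: taken
xor esi, 18 → esi=19^18=1
sub edx, 1 → edx=9-1=8
cmp edx, 5  (cmp 8,5)
jg L2: taken
xor esi, 18 → esi=1^18=19
sub edx, 1 → edx=8-1=7
cmp edx, 5  (cmp 7,5)
jg L2: taken
xor esi, 18 → esi=19^18=1
sub edx, 1 → edx=7-1=6
cmp edx, 5  (cmp 6,5)
jg L2: taken
xor esi, 18 → esi=1^18=19
sub edx, 1 → edx=6-1=5
cmp edx, 5  (cmp 5,5)
jg L2: not taken
After step 22: esi = 19.

19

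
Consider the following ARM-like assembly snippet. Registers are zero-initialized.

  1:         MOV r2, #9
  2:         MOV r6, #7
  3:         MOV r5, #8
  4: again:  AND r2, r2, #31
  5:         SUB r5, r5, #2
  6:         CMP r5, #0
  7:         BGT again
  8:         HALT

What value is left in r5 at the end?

0

after MOV r2, #9: r2=9
after MOV r6, #7: r6=7
after MOV r5, #8: r5=8
after AND r2, r2, #31: r2=9&31=9
after SUB r5, r5, #2: r5=8-2=6
CMP r5, #0  (cmp 6,0)
BGT again: taken
after AND r2, r2, #31: r2=9&31=9
after SUB r5, r5, #2: r5=6-2=4
CMP r5, #0  (cmp 4,0)
BGT again: taken
after AND r2, r2, #31: r2=9&31=9
after SUB r5, r5, #2: r5=4-2=2
CMP r5, #0  (cmp 2,0)
BGT again: taken
after AND r2, r2, #31: r2=9&31=9
after SUB r5, r5, #2: r5=2-2=0
CMP r5, #0  (cmp 0,0)
BGT again: not taken
halt.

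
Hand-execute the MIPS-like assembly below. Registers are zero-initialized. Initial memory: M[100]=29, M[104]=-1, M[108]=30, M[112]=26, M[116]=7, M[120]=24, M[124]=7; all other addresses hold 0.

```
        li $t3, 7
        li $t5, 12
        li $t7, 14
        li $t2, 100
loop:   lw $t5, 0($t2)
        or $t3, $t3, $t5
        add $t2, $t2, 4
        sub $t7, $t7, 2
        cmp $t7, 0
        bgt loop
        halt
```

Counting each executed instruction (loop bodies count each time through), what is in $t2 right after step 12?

104

li $t3, 7 → $t3=7
li $t5, 12 → $t5=12
li $t7, 14 → $t7=14
li $t2, 100 → $t2=100
lw $t5, 0($t2) → $t5=M[100]=29
or $t3, $t3, $t5 → $t3=7|29=31
add $t2, $t2, 4 → $t2=100+4=104
sub $t7, $t7, 2 → $t7=14-2=12
cmp $t7, 0  (cmp 12,0)
bgt loop: taken
lw $t5, 0($t2) → $t5=M[104]=-1
or $t3, $t3, $t5 → $t3=31|(-1)=-1
After step 12: $t2 = 104.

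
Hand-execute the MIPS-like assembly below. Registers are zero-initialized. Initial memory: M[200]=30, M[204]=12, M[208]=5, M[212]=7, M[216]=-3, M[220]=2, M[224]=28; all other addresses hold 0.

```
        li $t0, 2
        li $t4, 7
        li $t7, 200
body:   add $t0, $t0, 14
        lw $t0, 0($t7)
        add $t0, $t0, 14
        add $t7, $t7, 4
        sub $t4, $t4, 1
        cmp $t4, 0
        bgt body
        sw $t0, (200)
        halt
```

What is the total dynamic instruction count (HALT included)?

li $t0, 2 → $t0=2
li $t4, 7 → $t4=7
li $t7, 200 → $t7=200
add $t0, $t0, 14 → $t0=2+14=16
lw $t0, 0($t7) → $t0=M[200]=30
add $t0, $t0, 14 → $t0=30+14=44
add $t7, $t7, 4 → $t7=200+4=204
sub $t4, $t4, 1 → $t4=7-1=6
cmp $t4, 0  (cmp 6,0)
bgt body: taken
add $t0, $t0, 14 → $t0=44+14=58
lw $t0, 0($t7) → $t0=M[204]=12
add $t0, $t0, 14 → $t0=12+14=26
add $t7, $t7, 4 → $t7=204+4=208
sub $t4, $t4, 1 → $t4=6-1=5
cmp $t4, 0  (cmp 5,0)
bgt body: taken
add $t0, $t0, 14 → $t0=26+14=40
lw $t0, 0($t7) → $t0=M[208]=5
add $t0, $t0, 14 → $t0=5+14=19
add $t7, $t7, 4 → $t7=208+4=212
sub $t4, $t4, 1 → $t4=5-1=4
cmp $t4, 0  (cmp 4,0)
bgt body: taken
add $t0, $t0, 14 → $t0=19+14=33
lw $t0, 0($t7) → $t0=M[212]=7
add $t0, $t0, 14 → $t0=7+14=21
add $t7, $t7, 4 → $t7=212+4=216
sub $t4, $t4, 1 → $t4=4-1=3
cmp $t4, 0  (cmp 3,0)
bgt body: taken
add $t0, $t0, 14 → $t0=21+14=35
lw $t0, 0($t7) → $t0=M[216]=-3
add $t0, $t0, 14 → $t0=(-3)+14=11
add $t7, $t7, 4 → $t7=216+4=220
sub $t4, $t4, 1 → $t4=3-1=2
cmp $t4, 0  (cmp 2,0)
bgt body: taken
add $t0, $t0, 14 → $t0=11+14=25
lw $t0, 0($t7) → $t0=M[220]=2
add $t0, $t0, 14 → $t0=2+14=16
add $t7, $t7, 4 → $t7=220+4=224
sub $t4, $t4, 1 → $t4=2-1=1
cmp $t4, 0  (cmp 1,0)
bgt body: taken
add $t0, $t0, 14 → $t0=16+14=30
lw $t0, 0($t7) → $t0=M[224]=28
add $t0, $t0, 14 → $t0=28+14=42
add $t7, $t7, 4 → $t7=224+4=228
sub $t4, $t4, 1 → $t4=1-1=0
cmp $t4, 0  (cmp 0,0)
bgt body: not taken
sw $t0, (200) → M[200]=42
halt.
Total executed instructions: 54.

54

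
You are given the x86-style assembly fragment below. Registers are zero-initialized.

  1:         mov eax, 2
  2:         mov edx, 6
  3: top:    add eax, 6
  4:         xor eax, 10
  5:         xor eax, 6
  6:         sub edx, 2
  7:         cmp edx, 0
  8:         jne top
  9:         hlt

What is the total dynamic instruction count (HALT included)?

eax=2
edx=6
eax=2+6=8
eax=8^10=2
eax=2^6=4
edx=6-2=4
cmp edx, 0  (cmp 4,0)
jne top: taken
eax=4+6=10
eax=10^10=0
eax=0^6=6
edx=4-2=2
cmp edx, 0  (cmp 2,0)
jne top: taken
eax=6+6=12
eax=12^10=6
eax=6^6=0
edx=2-2=0
cmp edx, 0  (cmp 0,0)
jne top: not taken
halt.
Total executed instructions: 21.

21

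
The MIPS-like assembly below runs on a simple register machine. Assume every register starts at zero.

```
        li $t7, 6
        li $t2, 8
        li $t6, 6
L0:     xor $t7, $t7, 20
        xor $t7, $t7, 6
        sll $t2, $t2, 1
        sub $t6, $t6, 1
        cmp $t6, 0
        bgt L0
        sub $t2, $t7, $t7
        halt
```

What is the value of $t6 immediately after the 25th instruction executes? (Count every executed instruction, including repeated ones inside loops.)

2

$t7=6
$t2=8
$t6=6
$t7=6^20=18
$t7=18^6=20
$t2=8<<1=16
$t6=6-1=5
cmp $t6, 0  (cmp 5,0)
bgt L0: taken
$t7=20^20=0
$t7=0^6=6
$t2=16<<1=32
$t6=5-1=4
cmp $t6, 0  (cmp 4,0)
bgt L0: taken
$t7=6^20=18
$t7=18^6=20
$t2=32<<1=64
$t6=4-1=3
cmp $t6, 0  (cmp 3,0)
bgt L0: taken
$t7=20^20=0
$t7=0^6=6
$t2=64<<1=128
$t6=3-1=2
After step 25: $t6 = 2.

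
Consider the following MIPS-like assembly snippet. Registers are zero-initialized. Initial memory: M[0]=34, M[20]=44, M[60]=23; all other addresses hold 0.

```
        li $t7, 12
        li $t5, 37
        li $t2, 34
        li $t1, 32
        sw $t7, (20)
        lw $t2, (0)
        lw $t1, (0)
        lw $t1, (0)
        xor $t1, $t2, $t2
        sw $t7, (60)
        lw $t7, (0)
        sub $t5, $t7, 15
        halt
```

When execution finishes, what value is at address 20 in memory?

li $t7, 12 → $t7=12
li $t5, 37 → $t5=37
li $t2, 34 → $t2=34
li $t1, 32 → $t1=32
sw $t7, (20) → M[20]=12
lw $t2, (0) → $t2=M[0]=34
lw $t1, (0) → $t1=M[0]=34
lw $t1, (0) → $t1=M[0]=34
xor $t1, $t2, $t2 → $t1=34^34=0
sw $t7, (60) → M[60]=12
lw $t7, (0) → $t7=M[0]=34
sub $t5, $t7, 15 → $t5=34-15=19
halt.

12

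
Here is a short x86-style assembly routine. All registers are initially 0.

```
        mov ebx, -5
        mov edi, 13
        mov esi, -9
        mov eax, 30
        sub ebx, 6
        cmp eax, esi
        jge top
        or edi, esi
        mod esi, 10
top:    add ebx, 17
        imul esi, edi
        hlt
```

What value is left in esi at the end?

-117

after mov ebx, -5: ebx=-5
after mov edi, 13: edi=13
after mov esi, -9: esi=-9
after mov eax, 30: eax=30
after sub ebx, 6: ebx=(-5)-6=-11
cmp eax, esi  (cmp 30,-9)
jge top: taken
after add ebx, 17: ebx=(-11)+17=6
after imul esi, edi: esi=(-9)*13=-117
halt.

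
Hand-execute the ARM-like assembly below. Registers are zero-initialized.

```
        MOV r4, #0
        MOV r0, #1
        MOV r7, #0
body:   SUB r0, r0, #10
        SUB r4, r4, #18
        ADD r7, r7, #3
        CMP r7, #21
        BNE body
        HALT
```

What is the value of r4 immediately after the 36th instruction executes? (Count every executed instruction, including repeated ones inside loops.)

after MOV r4, #0: r4=0
after MOV r0, #1: r0=1
after MOV r7, #0: r7=0
after SUB r0, r0, #10: r0=1-10=-9
after SUB r4, r4, #18: r4=0-18=-18
after ADD r7, r7, #3: r7=0+3=3
CMP r7, #21  (cmp 3,21)
BNE body: taken
after SUB r0, r0, #10: r0=(-9)-10=-19
after SUB r4, r4, #18: r4=(-18)-18=-36
after ADD r7, r7, #3: r7=3+3=6
CMP r7, #21  (cmp 6,21)
BNE body: taken
after SUB r0, r0, #10: r0=(-19)-10=-29
after SUB r4, r4, #18: r4=(-36)-18=-54
after ADD r7, r7, #3: r7=6+3=9
CMP r7, #21  (cmp 9,21)
BNE body: taken
after SUB r0, r0, #10: r0=(-29)-10=-39
after SUB r4, r4, #18: r4=(-54)-18=-72
after ADD r7, r7, #3: r7=9+3=12
CMP r7, #21  (cmp 12,21)
BNE body: taken
after SUB r0, r0, #10: r0=(-39)-10=-49
after SUB r4, r4, #18: r4=(-72)-18=-90
after ADD r7, r7, #3: r7=12+3=15
CMP r7, #21  (cmp 15,21)
BNE body: taken
after SUB r0, r0, #10: r0=(-49)-10=-59
after SUB r4, r4, #18: r4=(-90)-18=-108
after ADD r7, r7, #3: r7=15+3=18
CMP r7, #21  (cmp 18,21)
BNE body: taken
after SUB r0, r0, #10: r0=(-59)-10=-69
after SUB r4, r4, #18: r4=(-108)-18=-126
after ADD r7, r7, #3: r7=18+3=21
After step 36: r4 = -126.

-126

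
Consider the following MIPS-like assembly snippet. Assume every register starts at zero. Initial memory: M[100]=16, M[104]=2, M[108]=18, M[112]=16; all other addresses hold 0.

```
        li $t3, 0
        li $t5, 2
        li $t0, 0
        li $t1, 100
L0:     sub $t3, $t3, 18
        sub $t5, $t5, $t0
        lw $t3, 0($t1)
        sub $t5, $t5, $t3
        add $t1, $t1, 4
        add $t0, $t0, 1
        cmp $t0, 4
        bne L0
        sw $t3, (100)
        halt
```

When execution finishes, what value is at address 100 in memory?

$t3=0
$t5=2
$t0=0
$t1=100
$t3=0-18=-18
$t5=2-0=2
$t3=M[100]=16
$t5=2-16=-14
$t1=100+4=104
$t0=0+1=1
cmp $t0, 4  (cmp 1,4)
bne L0: taken
$t3=16-18=-2
$t5=(-14)-1=-15
$t3=M[104]=2
$t5=(-15)-2=-17
$t1=104+4=108
$t0=1+1=2
cmp $t0, 4  (cmp 2,4)
bne L0: taken
$t3=2-18=-16
$t5=(-17)-2=-19
$t3=M[108]=18
$t5=(-19)-18=-37
$t1=108+4=112
$t0=2+1=3
cmp $t0, 4  (cmp 3,4)
bne L0: taken
$t3=18-18=0
$t5=(-37)-3=-40
$t3=M[112]=16
$t5=(-40)-16=-56
$t1=112+4=116
$t0=3+1=4
cmp $t0, 4  (cmp 4,4)
bne L0: not taken
sw $t3, (100) → M[100]=16
halt.

16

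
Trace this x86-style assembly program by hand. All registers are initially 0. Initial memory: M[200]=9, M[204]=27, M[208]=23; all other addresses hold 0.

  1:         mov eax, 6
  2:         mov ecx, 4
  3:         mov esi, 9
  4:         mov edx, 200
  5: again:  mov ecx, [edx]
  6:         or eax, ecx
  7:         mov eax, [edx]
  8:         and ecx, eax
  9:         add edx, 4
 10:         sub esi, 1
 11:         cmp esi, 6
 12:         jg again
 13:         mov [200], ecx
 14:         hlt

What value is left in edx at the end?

after mov eax, 6: eax=6
after mov ecx, 4: ecx=4
after mov esi, 9: esi=9
after mov edx, 200: edx=200
after mov ecx, [edx]: ecx=M[200]=9
after or eax, ecx: eax=6|9=15
after mov eax, [edx]: eax=M[200]=9
after and ecx, eax: ecx=9&9=9
after add edx, 4: edx=200+4=204
after sub esi, 1: esi=9-1=8
cmp esi, 6  (cmp 8,6)
jg again: taken
after mov ecx, [edx]: ecx=M[204]=27
after or eax, ecx: eax=9|27=27
after mov eax, [edx]: eax=M[204]=27
after and ecx, eax: ecx=27&27=27
after add edx, 4: edx=204+4=208
after sub esi, 1: esi=8-1=7
cmp esi, 6  (cmp 7,6)
jg again: taken
after mov ecx, [edx]: ecx=M[208]=23
after or eax, ecx: eax=27|23=31
after mov eax, [edx]: eax=M[208]=23
after and ecx, eax: ecx=23&23=23
after add edx, 4: edx=208+4=212
after sub esi, 1: esi=7-1=6
cmp esi, 6  (cmp 6,6)
jg again: not taken
mov [200], ecx → M[200]=23
halt.

212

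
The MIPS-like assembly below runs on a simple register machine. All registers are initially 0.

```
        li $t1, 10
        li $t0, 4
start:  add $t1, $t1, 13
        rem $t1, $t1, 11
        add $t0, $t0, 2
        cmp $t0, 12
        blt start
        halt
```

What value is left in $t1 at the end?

7

$t1=10
$t0=4
$t1=10+13=23
$t1=23%11=1
$t0=4+2=6
cmp $t0, 12  (cmp 6,12)
blt start: taken
$t1=1+13=14
$t1=14%11=3
$t0=6+2=8
cmp $t0, 12  (cmp 8,12)
blt start: taken
$t1=3+13=16
$t1=16%11=5
$t0=8+2=10
cmp $t0, 12  (cmp 10,12)
blt start: taken
$t1=5+13=18
$t1=18%11=7
$t0=10+2=12
cmp $t0, 12  (cmp 12,12)
blt start: not taken
halt.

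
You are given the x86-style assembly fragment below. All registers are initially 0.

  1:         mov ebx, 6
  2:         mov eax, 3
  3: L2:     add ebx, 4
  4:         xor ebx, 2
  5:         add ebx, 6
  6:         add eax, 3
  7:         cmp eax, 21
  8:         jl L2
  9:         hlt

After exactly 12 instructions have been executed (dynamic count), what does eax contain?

mov ebx, 6 → ebx=6
mov eax, 3 → eax=3
add ebx, 4 → ebx=6+4=10
xor ebx, 2 → ebx=10^2=8
add ebx, 6 → ebx=8+6=14
add eax, 3 → eax=3+3=6
cmp eax, 21  (cmp 6,21)
jl L2: taken
add ebx, 4 → ebx=14+4=18
xor ebx, 2 → ebx=18^2=16
add ebx, 6 → ebx=16+6=22
add eax, 3 → eax=6+3=9
After step 12: eax = 9.

9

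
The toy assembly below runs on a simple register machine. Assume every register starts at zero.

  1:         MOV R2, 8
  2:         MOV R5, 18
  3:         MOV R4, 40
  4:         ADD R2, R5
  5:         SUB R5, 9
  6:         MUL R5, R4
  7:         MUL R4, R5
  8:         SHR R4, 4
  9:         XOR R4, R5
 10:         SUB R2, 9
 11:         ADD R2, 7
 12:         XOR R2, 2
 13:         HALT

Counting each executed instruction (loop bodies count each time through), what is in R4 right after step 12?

748

after MOV R2, 8: R2=8
after MOV R5, 18: R5=18
after MOV R4, 40: R4=40
after ADD R2, R5: R2=8+18=26
after SUB R5, 9: R5=18-9=9
after MUL R5, R4: R5=9*40=360
after MUL R4, R5: R4=40*360=14400
after SHR R4, 4: R4=14400>>4=900
after XOR R4, R5: R4=900^360=748
after SUB R2, 9: R2=26-9=17
after ADD R2, 7: R2=17+7=24
after XOR R2, 2: R2=24^2=26
After step 12: R4 = 748.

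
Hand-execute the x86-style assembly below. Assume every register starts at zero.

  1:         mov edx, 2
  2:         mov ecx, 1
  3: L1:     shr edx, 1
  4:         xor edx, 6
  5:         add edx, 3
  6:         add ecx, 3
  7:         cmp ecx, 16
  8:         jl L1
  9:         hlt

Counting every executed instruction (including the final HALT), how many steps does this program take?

33

edx=2
ecx=1
edx=2>>1=1
edx=1^6=7
edx=7+3=10
ecx=1+3=4
cmp ecx, 16  (cmp 4,16)
jl L1: taken
edx=10>>1=5
edx=5^6=3
edx=3+3=6
ecx=4+3=7
cmp ecx, 16  (cmp 7,16)
jl L1: taken
edx=6>>1=3
edx=3^6=5
edx=5+3=8
ecx=7+3=10
cmp ecx, 16  (cmp 10,16)
jl L1: taken
edx=8>>1=4
edx=4^6=2
edx=2+3=5
ecx=10+3=13
cmp ecx, 16  (cmp 13,16)
jl L1: taken
edx=5>>1=2
edx=2^6=4
edx=4+3=7
ecx=13+3=16
cmp ecx, 16  (cmp 16,16)
jl L1: not taken
halt.
Total executed instructions: 33.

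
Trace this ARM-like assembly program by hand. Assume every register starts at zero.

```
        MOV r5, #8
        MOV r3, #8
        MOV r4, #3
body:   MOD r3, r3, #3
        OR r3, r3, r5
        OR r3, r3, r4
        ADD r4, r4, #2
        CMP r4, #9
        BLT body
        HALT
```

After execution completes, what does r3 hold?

15

MOV r5, #8 → r5=8
MOV r3, #8 → r3=8
MOV r4, #3 → r4=3
MOD r3, r3, #3 → r3=8%3=2
OR r3, r3, r5 → r3=2|8=10
OR r3, r3, r4 → r3=10|3=11
ADD r4, r4, #2 → r4=3+2=5
CMP r4, #9  (cmp 5,9)
BLT body: taken
MOD r3, r3, #3 → r3=11%3=2
OR r3, r3, r5 → r3=2|8=10
OR r3, r3, r4 → r3=10|5=15
ADD r4, r4, #2 → r4=5+2=7
CMP r4, #9  (cmp 7,9)
BLT body: taken
MOD r3, r3, #3 → r3=15%3=0
OR r3, r3, r5 → r3=0|8=8
OR r3, r3, r4 → r3=8|7=15
ADD r4, r4, #2 → r4=7+2=9
CMP r4, #9  (cmp 9,9)
BLT body: not taken
halt.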